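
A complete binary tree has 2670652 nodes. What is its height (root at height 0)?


In a complete binary tree, level k holds nodes 2^k .. 2^(k+1)-1 (1-indexed).
Height = floor(log2(n)) = floor(log2(2670652)) = 21
Check: 2^21 = 2097152 <= 2670652 < 4194304 = 2^22


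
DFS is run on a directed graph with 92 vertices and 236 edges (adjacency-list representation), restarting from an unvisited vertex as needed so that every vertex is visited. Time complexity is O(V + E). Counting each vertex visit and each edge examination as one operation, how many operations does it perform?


A full DFS traversal processes each vertex exactly once (push/pop on stack).
Each directed edge is examined once.
V = 92, E = 236
V + E = 328


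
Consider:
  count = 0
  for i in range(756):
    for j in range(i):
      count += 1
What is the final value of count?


For each i, the inner loop runs i times:
  i=0: inner runs 0 times
  i=1: inner runs 1 time
  i=2: inner runs 2 times
  i=3: inner runs 3 times
  i=4: inner runs 4 times
  i=5: inner runs 5 times
  i=6: inner runs 6 times
  i=7: inner runs 7 times
  ...
Total = 0 + 1 + 2 + ... + 755 = 756*(756-1)/2 = 285390


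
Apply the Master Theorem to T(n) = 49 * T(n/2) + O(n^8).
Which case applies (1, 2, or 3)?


The Master Theorem: T(n) = a*T(n/b) + O(n^c)
  a = 49, b = 2, c = 8
log_b(a) = log_2(49) ~ 5.615
Compare b^c with a: 2^8 = 256 > 49, so c > log_b(a).
Since c > log_b(a), Case 3 applies.
T(n) = O(n^8)
Master Theorem case = 3


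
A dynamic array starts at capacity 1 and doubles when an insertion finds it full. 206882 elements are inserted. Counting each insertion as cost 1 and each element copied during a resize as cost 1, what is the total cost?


n = 206882
Insertion costs: 206882
Resizes copy 1, 2, 4, ... up to the largest power of 2 that is <= n-1 = 206881, i.e. 131072.
Copy costs = 1 + 2 + 4 + 8 + 16 + 32 + 64 + 128 + 256 + 512 + 1024 + 2048 + 4096 + 8192 + 16384 + 32768 + 65536 + 131072 = 262143
Total = 206882 + 262143 = 469025


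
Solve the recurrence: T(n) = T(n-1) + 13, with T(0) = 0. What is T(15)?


Unrolling the recurrence:
T(15) = T(14) + 13
       = T(13) + 13 + 13
       = T(12) + 13*3
       ...
       = T(0) + 13*15
       = 0 + 195 = 195


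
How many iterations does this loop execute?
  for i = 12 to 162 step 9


The loop variable i takes values starting at 12 and increments by 9 each iteration.
Sequence: i = 12, 21, 30, 39, 48, 57, 66, 75, 84, ...
The upper bound 162 is inclusive, so the count is floor((last - first) / step) + 1:
floor((162 - 12) / 9) + 1 = floor(150/9) + 1 = 16 + 1 = 17


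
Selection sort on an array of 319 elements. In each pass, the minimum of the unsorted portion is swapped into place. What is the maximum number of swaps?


Selection sort performs one swap per pass:
  Pass 1: find min in positions 0 to 318, swap with position 0
  Pass 2: find min in positions 1 to 318, swap with position 1
  Pass 3: find min in positions 2 to 318, swap with position 2
  Pass 4: find min in positions 3 to 318, swap with position 3
  Pass 5: find min in positions 4 to 318, swap with position 4
  ... (313 more passes)
Total passes (and swaps) = n - 1 = 319 - 1 = 318


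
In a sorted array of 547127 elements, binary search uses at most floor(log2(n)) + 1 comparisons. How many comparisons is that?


Halving sequence: 547127 -> 273563 -> 136781 -> 68390 -> 34195 -> 17097 -> 8548 -> 4274 -> 2137 -> 1068 -> 534 -> 267 -> 133 -> 66 -> 33 -> 16 -> 8 -> 4 -> 2 -> 1
Number of halvings = 19
Max comparisons = 19 + 1 = 20


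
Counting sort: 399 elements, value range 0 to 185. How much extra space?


n = 399 (output array)
k = 186 (count array for 186 distinct values)
Extra space = 399 + 186 = 585


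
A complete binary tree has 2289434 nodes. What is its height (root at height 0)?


In a complete binary tree, level k holds nodes 2^k .. 2^(k+1)-1 (1-indexed).
Height = floor(log2(n)) = floor(log2(2289434)) = 21
Check: 2^21 = 2097152 <= 2289434 < 4194304 = 2^22


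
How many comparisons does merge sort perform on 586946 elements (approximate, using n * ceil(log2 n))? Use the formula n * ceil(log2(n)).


Recursion depth: ceil(log2(586946)) = 20
Each recursion level merges n = 586946 elements
Total = 586946 * 20 = 11738920


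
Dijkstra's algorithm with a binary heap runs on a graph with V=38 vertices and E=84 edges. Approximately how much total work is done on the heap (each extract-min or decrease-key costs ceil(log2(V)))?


Dijkstra with a binary heap: each vertex is extracted once, each edge may relax once.
Each heap operation costs O(log V).
V + E = 38 + 84 = 122
ceil(log2(38)) = 6 (since 2^5 = 32 < 38 <= 64 = 2^6)
Total heap work = (V+E) * ceil(log2(V)) = 122 * 6 = 732


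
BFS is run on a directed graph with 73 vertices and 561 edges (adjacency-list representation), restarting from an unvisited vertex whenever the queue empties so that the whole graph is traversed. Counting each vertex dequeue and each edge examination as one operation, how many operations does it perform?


A full BFS traversal dequeues each vertex exactly once and examines each directed edge exactly once.
V = 73 (vertex processing cost)
E = 561 (edge examination cost)
Total operations proportional to V + E = 73 + 561 = 634


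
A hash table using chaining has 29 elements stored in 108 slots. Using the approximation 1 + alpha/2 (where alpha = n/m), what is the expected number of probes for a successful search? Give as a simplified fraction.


Load factor alpha = n/m = 29/108
Expected probes = 1 + alpha/2 = 1 + 29/(2*108)
= 1 + 29/216
= 216/216 + 29/216
= 245/216


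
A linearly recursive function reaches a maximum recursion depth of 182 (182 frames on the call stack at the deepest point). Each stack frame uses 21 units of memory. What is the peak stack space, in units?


Maximum recursion depth = 182 frames
Memory per frame = 21 units
Total stack space = depth * frame_size
= 182 * 21 = 3822


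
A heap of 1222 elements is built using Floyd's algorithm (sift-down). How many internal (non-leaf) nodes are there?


Leaf nodes occupy roughly half the array.
Sift-down is called for each internal node, starting from the last one.
Internal nodes = floor(n/2) = floor(1222/2) = 611


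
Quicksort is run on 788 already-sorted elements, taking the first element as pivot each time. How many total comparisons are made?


Sum of comparisons per partition:
787 + 786 + ... + 1 + 0
= 788 * (788 - 1) / 2
= 788 * 787 / 2
= 310078


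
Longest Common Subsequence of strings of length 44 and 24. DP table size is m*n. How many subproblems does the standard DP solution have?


DP table indexed by positions in both strings.
First string: 44 positions
Second string: 24 positions
Total = 44 * 24 = 1056


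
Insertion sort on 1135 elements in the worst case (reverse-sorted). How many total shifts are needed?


In the worst case (reverse-sorted), each element shifts past all previous:
  Element 1: 1 shifts
  Element 2: 2 shifts
  Element 3: 3 shifts
  Element 4: 4 shifts
  Element 5: 5 shifts
  ...
  Element 1134: 1134 shifts
Total = 1 + 2 + ... + 1134
= 1135*(1135-1)/2 = 643545


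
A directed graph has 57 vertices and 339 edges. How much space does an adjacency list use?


Adjacency list: one list head per vertex + one entry per edge
Vertex heads: 57
Edge entries: 339
Total = 57 + 339 = 396


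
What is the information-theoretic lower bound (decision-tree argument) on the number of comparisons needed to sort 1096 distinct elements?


A binary decision tree of height h has at most 2^h leaves and needs at least n! of them, so h >= ceil(log2(n!)).
1096! is far too large to multiply out, so use Stirling's series:
  ln(n!) ~ n ln n - n + (1/2) ln(2 pi n) + 1/(12n)  (error below 1/(360 n^3), negligible here)
  ln(1096) = 6.9994225
  n ln n = 1096 * 6.9994225 = 7671.3671
  (1/2) ln(2 pi * 1096) = (1/2) ln(6886.3711) = 4.4186
  1/(12*1096) = 0.0001
  ln(1096!) ~ 7671.3671 - 1096 + 4.4186 + 0.0001 = 6579.7858
Convert to base 2: log2(1096!) = 6579.7858 / ln 2 = 6579.7858 / 0.69314718 = 9492.6244
ceil(9492.6244) = 9493


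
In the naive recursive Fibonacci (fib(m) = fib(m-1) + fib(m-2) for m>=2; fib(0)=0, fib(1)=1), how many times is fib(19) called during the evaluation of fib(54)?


Let N(m) = number of times fib(m) is called while evaluating fib(54).
N(54) = 1 (the initial call).
N(53) = 1 (only fib(54) calls it).
For 1 <= m <= 52: fib(m) is called by fib(m+1) and fib(m+2), so
  N(m) = N(m+1) + N(m+2).
fib(0) is called only by fib(2), so N(0) = N(2).
Walk down from m=54:
  N(54)=1, N(53)=1, N(52)=2, N(51)=3, N(50)=5, N(49)=8, N(48)=13, N(47)=21, N(46)=34, N(45)=55, N(44)=89, N(43)=144, N(42)=233, N(41)=377, N(40)=610, N(39)=987, N(38)=1597, N(37)=2584, N(36)=4181, N(35)=6765, N(34)=10946, N(33)=17711, N(32)=28657, N(31)=46368, N(30)=75025, N(29)=121393, N(28)=196418, N(27)=317811, N(26)=514229, N(25)=832040, N(24)=1346269, N(23)=2178309, N(22)=3524578, N(21)=5702887, N(20)=9227465, N(19)=14930352
N(19) = 14930352


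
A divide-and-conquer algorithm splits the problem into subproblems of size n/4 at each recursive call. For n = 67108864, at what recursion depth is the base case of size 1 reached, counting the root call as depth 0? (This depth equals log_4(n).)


At each depth, the problem size is divided by 4:
  Depth 0: problem size = 67108864
  Depth 1: problem size = 16777216
  Depth 2: problem size = 4194304
  Depth 3: problem size = 1048576
  Depth 4: problem size = 262144
  Depth 5: problem size = 65536
  Depth 6: problem size = 16384
  Depth 7: problem size = 4096
  Depth 8: problem size = 1024
  Depth 9: problem size = 256
  Depth 10: problem size = 64
  Depth 11: problem size = 16
  Depth 12: problem size = 4
  Depth 13: problem size = 1 (base case)
The base case is reached at depth log_4(67108864) = 13 (the tree has 14 levels counting depth 0, but the depth asked for is 13).
Recursion depth = 13


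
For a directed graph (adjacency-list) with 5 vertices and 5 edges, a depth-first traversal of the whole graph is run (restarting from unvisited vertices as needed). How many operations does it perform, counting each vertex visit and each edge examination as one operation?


A full DFS traversal visits each vertex once and examines each edge once.
V = 5
E = 5
Sum = 5 + 5 = 10


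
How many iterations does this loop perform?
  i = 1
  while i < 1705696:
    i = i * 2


The loop variable doubles each iteration:
i = 1 -> 2 -> 4 -> 8 -> 16 -> 32 -> 64 -> 128 -> 256 -> 512 -> 1024 -> 2048 -> 4096 -> 8192 -> 16384 -> 32768 -> 65536 -> 131072 -> 262144 -> 524288 -> 1048576 -> 2097152 (stop, 2097152 >= 1705696)
Number of doublings = ceil(log2(1705696)) = 21


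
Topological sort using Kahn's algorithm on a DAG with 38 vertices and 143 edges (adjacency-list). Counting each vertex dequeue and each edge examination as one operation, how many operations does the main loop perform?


Kahn's algorithm:
  1. Compute in-degrees: O(V + E)
  2. Process queue: each vertex dequeued once (O(V))
     each edge examined once (O(E))
Total = V + E = 38 + 143 = 181


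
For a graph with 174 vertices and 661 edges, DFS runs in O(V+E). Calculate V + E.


A full DFS traversal visits each vertex once and examines each edge once.
V = 174
E = 661
Sum = 174 + 661 = 835


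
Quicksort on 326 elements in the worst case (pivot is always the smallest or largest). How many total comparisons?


In the worst case, each partition step picks the worst pivot:
  Partition 1: 325 comparisons (n-1 elements to compare)
  Partition 2: 324 comparisons
  Partition 3: 323 comparisons
  Partition 4: 322 comparisons
  Partition 5: 321 comparisons
  ...
  Last partition: 0 comparisons
Total = (n-1) + (n-2) + ... + 1 + 0 = n*(n-1)/2
= 326*325/2 = 52975


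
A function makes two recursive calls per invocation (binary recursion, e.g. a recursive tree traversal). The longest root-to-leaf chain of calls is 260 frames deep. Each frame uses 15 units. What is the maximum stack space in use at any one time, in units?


Binary recursion: the two calls run one after the other, so only one root-to-leaf chain of frames is on the stack at a time.
Maximum depth (longest chain) = 260 frames
Each frame = 15 units
Max stack space = 260 * 15 = 3900


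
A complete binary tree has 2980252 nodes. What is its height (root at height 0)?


In a complete binary tree, level k holds nodes 2^k .. 2^(k+1)-1 (1-indexed).
Height = floor(log2(n)) = floor(log2(2980252)) = 21
Check: 2^21 = 2097152 <= 2980252 < 4194304 = 2^22


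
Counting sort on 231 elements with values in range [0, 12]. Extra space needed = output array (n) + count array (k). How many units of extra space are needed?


Output array size: 231 (to store sorted result)
Count array size: 13 (one slot per possible value, range 0 to 12)
Total extra space = 231 + 13 = 244


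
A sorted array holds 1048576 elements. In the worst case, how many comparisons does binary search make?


Halving sequence: 1048576 -> 524288 -> 262144 -> 131072 -> 65536 -> 32768 -> 16384 -> 8192 -> 4096 -> 2048 -> 1024 -> 512 -> 256 -> 128 -> 64 -> 32 -> 16 -> 8 -> 4 -> 2 -> 1
Number of halvings = 20
Max comparisons = 20 + 1 = 21


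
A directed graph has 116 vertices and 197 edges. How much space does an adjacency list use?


Adjacency list: one list head per vertex + one entry per edge
Vertex heads: 116
Edge entries: 197
Total = 116 + 197 = 313


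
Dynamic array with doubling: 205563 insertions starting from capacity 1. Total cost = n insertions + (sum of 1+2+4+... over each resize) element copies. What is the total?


n = 205563
Insertion costs: 205563
Resizes copy 1, 2, 4, ... up to the largest power of 2 that is <= n-1 = 205562, i.e. 131072.
Copy costs = 1 + 2 + 4 + 8 + 16 + 32 + 64 + 128 + 256 + 512 + 1024 + 2048 + 4096 + 8192 + 16384 + 32768 + 65536 + 131072 = 262143
Total = 205563 + 262143 = 467706


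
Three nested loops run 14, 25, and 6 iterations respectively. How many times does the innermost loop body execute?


Loop 1 (outermost): 14 iterations
Loop 2 (middle): 25 iterations per outer
Loop 3 (innermost): 6 iterations per middle
Total = 14 * 25 * 6 = 2100


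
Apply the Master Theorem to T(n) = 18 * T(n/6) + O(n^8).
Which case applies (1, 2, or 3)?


The Master Theorem: T(n) = a*T(n/b) + O(n^c)
  a = 18, b = 6, c = 8
log_b(a) = log_6(18) ~ 1.613
Compare b^c with a: 6^8 = 1679616 > 18, so c > log_b(a).
Since c > log_b(a), Case 3 applies.
T(n) = O(n^8)
Master Theorem case = 3


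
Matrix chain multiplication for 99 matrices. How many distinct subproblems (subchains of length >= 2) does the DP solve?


Subproblems are indexed by (i, j) where i < j.
Number of such pairs = n*(n-1)/2
= 99 * 98 / 2
= 4851


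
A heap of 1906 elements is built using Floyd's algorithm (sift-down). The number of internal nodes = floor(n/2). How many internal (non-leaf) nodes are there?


Leaf nodes occupy roughly half the array.
Sift-down is called for each internal node, starting from the last one.
Internal nodes = floor(n/2) = floor(1906/2) = 953


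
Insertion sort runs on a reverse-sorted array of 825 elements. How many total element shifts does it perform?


Sum of shifts = 1 + 2 + 3 + ... + 824
= 825 * 824 / 2
= 679800 / 2
= 339900


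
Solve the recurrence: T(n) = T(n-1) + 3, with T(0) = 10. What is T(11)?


Unrolling the recurrence:
T(11) = T(10) + 3
       = T(9) + 3 + 3
       = T(8) + 3*3
       ...
       = T(0) + 3*11
       = 10 + 33 = 43


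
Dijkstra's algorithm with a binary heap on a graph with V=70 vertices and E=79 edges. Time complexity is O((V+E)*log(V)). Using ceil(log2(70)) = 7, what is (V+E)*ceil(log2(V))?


Dijkstra with a binary heap: each vertex is extracted once, each edge may relax once.
Each heap operation costs O(log V).
V + E = 70 + 79 = 149
ceil(log2(70)) = 7 (since 2^6 = 64 < 70 <= 128 = 2^7)
Total heap work = (V+E) * ceil(log2(V)) = 149 * 7 = 1043


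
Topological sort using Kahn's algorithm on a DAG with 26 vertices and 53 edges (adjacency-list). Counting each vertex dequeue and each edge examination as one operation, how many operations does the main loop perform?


Kahn's algorithm:
  1. Compute in-degrees: O(V + E)
  2. Process queue: each vertex dequeued once (O(V))
     each edge examined once (O(E))
Total = V + E = 26 + 53 = 79


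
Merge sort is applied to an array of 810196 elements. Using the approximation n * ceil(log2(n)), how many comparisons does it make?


Merge sort divides the array into halves recursively.
Number of levels = ceil(log2(810196)) = 20
At each level, approximately n = 810196 comparisons are needed for merging.
Total comparisons ~ n * ceil(log2(n)) = 810196 * 20 = 16203920


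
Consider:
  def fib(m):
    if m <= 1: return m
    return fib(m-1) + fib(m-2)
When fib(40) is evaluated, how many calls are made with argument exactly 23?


Let N(m) = number of times fib(m) is called while evaluating fib(40).
N(40) = 1 (the initial call).
N(39) = 1 (only fib(40) calls it).
For 1 <= m <= 38: fib(m) is called by fib(m+1) and fib(m+2), so
  N(m) = N(m+1) + N(m+2).
fib(0) is called only by fib(2), so N(0) = N(2).
Walk down from m=40:
  N(40)=1, N(39)=1, N(38)=2, N(37)=3, N(36)=5, N(35)=8, N(34)=13, N(33)=21, N(32)=34, N(31)=55, N(30)=89, N(29)=144, N(28)=233, N(27)=377, N(26)=610, N(25)=987, N(24)=1597, N(23)=2584
N(23) = 2584


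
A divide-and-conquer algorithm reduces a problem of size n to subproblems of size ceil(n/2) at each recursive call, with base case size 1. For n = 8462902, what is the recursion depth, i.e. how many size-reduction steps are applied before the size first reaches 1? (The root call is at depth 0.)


Each step divides the size by 2 (rounding up); after k steps the size is ceil(n/2^k), which equals 1 exactly when 2^k >= n.
So the depth is the smallest k with 2^k >= 8462902, i.e. ceil(log_2(8462902)).
2^23 = 8388608 < 8462902 <= 16777216 = 2^24
Recursion depth = 24


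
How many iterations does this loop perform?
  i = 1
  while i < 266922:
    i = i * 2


The loop variable doubles each iteration:
i = 1 -> 2 -> 4 -> 8 -> 16 -> 32 -> 64 -> 128 -> 256 -> 512 -> 1024 -> 2048 -> 4096 -> 8192 -> 16384 -> 32768 -> 65536 -> 131072 -> 262144 -> 524288 (stop, 524288 >= 266922)
Number of doublings = ceil(log2(266922)) = 19


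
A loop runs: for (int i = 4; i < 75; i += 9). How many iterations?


Loop starts at i = 4, increments by 9, stops when i >= 75.
Number of iterations = ceil((75 - 4) / 9)
= ceil(71 / 9)
= 8


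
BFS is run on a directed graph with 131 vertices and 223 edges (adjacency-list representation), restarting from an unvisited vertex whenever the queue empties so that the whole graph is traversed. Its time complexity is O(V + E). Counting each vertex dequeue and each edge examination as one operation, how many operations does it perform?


A full BFS traversal dequeues each vertex exactly once and examines each directed edge exactly once.
V = 131 (vertex processing cost)
E = 223 (edge examination cost)
Total operations proportional to V + E = 131 + 223 = 354


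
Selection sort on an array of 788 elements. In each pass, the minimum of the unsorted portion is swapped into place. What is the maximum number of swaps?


Selection sort performs one swap per pass:
  Pass 1: find min in positions 0 to 787, swap with position 0
  Pass 2: find min in positions 1 to 787, swap with position 1
  Pass 3: find min in positions 2 to 787, swap with position 2
  Pass 4: find min in positions 3 to 787, swap with position 3
  Pass 5: find min in positions 4 to 787, swap with position 4
  ... (782 more passes)
Total passes (and swaps) = n - 1 = 788 - 1 = 787


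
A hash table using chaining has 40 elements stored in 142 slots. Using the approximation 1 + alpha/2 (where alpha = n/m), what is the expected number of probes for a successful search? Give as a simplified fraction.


Load factor alpha = n/m = 40/142
Expected probes = 1 + alpha/2 = 1 + 40/(2*142)
= 1 + 40/284
= 284/284 + 40/284
= 324/284
Simplify: 81/71


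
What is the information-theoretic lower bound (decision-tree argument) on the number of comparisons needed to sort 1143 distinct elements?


A binary decision tree of height h has at most 2^h leaves and needs at least n! of them, so h >= ceil(log2(n!)).
1143! is far too large to multiply out, so use Stirling's series:
  ln(n!) ~ n ln n - n + (1/2) ln(2 pi n) + 1/(12n)  (error below 1/(360 n^3), negligible here)
  ln(1143) = 7.0414117
  n ln n = 1143 * 7.0414117 = 8048.3336
  (1/2) ln(2 pi * 1143) = (1/2) ln(7181.6808) = 4.4396
  1/(12*1143) = 0.0001
  ln(1143!) ~ 8048.3336 - 1143 + 4.4396 + 0.0001 = 6909.7733
Convert to base 2: log2(1143!) = 6909.7733 / ln 2 = 6909.7733 / 0.69314718 = 9968.6957
ceil(9968.6957) = 9969


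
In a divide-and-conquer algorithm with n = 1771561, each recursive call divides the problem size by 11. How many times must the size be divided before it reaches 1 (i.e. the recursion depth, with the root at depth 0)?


Number of divisions = log_11(1771561)
Sizes: 1771561 -> 161051 -> 14641 -> 1331 -> 121 -> 11 -> 1 (6 divisions)
Recursion depth = 6


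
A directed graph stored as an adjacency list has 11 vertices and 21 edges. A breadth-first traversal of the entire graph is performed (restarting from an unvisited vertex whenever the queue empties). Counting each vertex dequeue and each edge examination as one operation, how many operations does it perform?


A full BFS traversal dequeues each vertex once and examines each edge once.
Vertex visits: 11
Edge visits: 21
V + E = 11 + 21 = 32


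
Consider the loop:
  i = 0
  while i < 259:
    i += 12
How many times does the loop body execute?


Starting at i = 0, each iteration adds 12.
Iterations until i >= 259:
  Iteration 1: i = 0 -> i = 12
  Iteration 2: i = 12 -> i = 24
  Iteration 3: i = 24 -> i = 36
  Iteration 4: i = 36 -> i = 48
  Iteration 5: i = 48 -> i = 60
  Iteration 6: i = 60 -> i = 72
  Iteration 7: i = 72 -> i = 84
  Iteration 8: i = 84 -> i = 96
  ... continuing ...
Total iterations = ceil(259/12) = 22


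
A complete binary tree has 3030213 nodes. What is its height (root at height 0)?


In a complete binary tree, level k holds nodes 2^k .. 2^(k+1)-1 (1-indexed).
Height = floor(log2(n)) = floor(log2(3030213)) = 21
Check: 2^21 = 2097152 <= 3030213 < 4194304 = 2^22


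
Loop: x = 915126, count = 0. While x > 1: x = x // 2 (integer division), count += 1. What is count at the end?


The variable x halves each step:
x = 915126 -> 457563 -> 228781 -> 114390 -> 57195 -> 28597 -> 14298 -> 7149 -> 3574 -> 1787 -> 893 -> 446 -> 223 -> 111 -> 55 -> 27 -> 13 -> 6 -> 3 -> 1
Number of halvings = floor(log2(915126)) = 19


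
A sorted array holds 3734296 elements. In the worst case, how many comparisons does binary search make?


Halving sequence: 3734296 -> 1867148 -> 933574 -> 466787 -> 233393 -> 116696 -> 58348 -> 29174 -> 14587 -> 7293 -> 3646 -> 1823 -> 911 -> 455 -> 227 -> 113 -> 56 -> 28 -> 14 -> 7 -> 3 -> 1
Number of halvings = 21
Max comparisons = 21 + 1 = 22


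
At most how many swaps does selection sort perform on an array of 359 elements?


Each of the 358 passes places one element in its final position.
Pass 1: swap minimum into position 0
Pass 2: swap minimum of remaining into position 1
...
Pass 358: last two elements, one swap
Maximum swaps = 359 - 1 = 358


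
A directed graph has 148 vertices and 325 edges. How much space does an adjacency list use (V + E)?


Adjacency list: one list head per vertex + one entry per edge
Vertex heads: 148
Edge entries: 325
Total = 148 + 325 = 473


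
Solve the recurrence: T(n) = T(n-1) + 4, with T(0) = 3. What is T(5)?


Unrolling the recurrence:
T(5) = T(4) + 4
       = T(3) + 4 + 4
       = T(2) + 4*3
       ...
       = T(0) + 4*5
       = 3 + 20 = 23


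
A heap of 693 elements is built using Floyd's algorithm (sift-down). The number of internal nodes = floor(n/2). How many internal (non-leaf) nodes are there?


Leaf nodes occupy roughly half the array.
Sift-down is called for each internal node, starting from the last one.
Internal nodes = floor(n/2) = floor(693/2) = 346


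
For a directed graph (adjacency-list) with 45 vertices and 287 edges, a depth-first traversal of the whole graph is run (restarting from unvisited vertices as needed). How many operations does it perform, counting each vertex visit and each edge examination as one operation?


A full DFS traversal visits each vertex once and examines each edge once.
V = 45
E = 287
Sum = 45 + 287 = 332


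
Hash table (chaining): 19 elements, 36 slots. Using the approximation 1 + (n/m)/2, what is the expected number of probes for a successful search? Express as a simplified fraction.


Computing expected probes:
alpha = 19/36
= 1 + alpha/2
= 1 + 19/(2*36)
= (2*36 + 19) / (2*36)
= 91/72


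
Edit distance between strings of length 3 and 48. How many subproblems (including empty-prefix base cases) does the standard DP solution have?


The table includes base cases (empty prefixes).
Rows: (m+1) = 4
Columns: (n+1) = 49
Total = 4 * 49 = 196


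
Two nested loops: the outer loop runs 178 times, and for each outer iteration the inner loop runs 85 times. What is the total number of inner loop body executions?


Outer loop: 178 iterations
Inner loop: 85 iterations per outer iteration
Total = 178 * 85 = 15130


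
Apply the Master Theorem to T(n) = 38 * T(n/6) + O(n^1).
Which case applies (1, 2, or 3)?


The Master Theorem: T(n) = a*T(n/b) + O(n^c)
  a = 38, b = 6, c = 1
log_b(a) = log_6(38) ~ 2.03
Compare b^c with a: 6^1 = 6 < 38, so c < log_b(a).
Since c < log_b(a), Case 1 applies.
T(n) = O(n^(log_6 38)) ~ O(n^2.03)
Master Theorem case = 1


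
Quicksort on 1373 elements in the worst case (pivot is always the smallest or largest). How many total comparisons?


In the worst case, each partition step picks the worst pivot:
  Partition 1: 1372 comparisons (n-1 elements to compare)
  Partition 2: 1371 comparisons
  Partition 3: 1370 comparisons
  Partition 4: 1369 comparisons
  Partition 5: 1368 comparisons
  ...
  Last partition: 0 comparisons
Total = (n-1) + (n-2) + ... + 1 + 0 = n*(n-1)/2
= 1373*1372/2 = 941878


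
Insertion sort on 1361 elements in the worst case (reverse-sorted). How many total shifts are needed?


In the worst case (reverse-sorted), each element shifts past all previous:
  Element 1: 1 shifts
  Element 2: 2 shifts
  Element 3: 3 shifts
  Element 4: 4 shifts
  Element 5: 5 shifts
  ...
  Element 1360: 1360 shifts
Total = 1 + 2 + ... + 1360
= 1361*(1361-1)/2 = 925480


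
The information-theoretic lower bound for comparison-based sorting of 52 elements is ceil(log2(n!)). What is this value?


A binary decision tree of height h has at most 2^h leaves and needs at least n! of them, so h >= ceil(log2(n!)).
52! is far too large to multiply out, so use Stirling's series:
  ln(n!) ~ n ln n - n + (1/2) ln(2 pi n) + 1/(12n)  (error below 1/(360 n^3), negligible here)
  ln(52) = 3.9512437
  n ln n = 52 * 3.9512437 = 205.4647
  (1/2) ln(2 pi * 52) = (1/2) ln(326.7256) = 2.8946
  1/(12*52) = 0.0016
  ln(52!) ~ 205.4647 - 52 + 2.8946 + 0.0016 = 156.3609
Convert to base 2: log2(52!) = 156.3609 / ln 2 = 156.3609 / 0.69314718 = 225.5811
ceil(225.5811) = 226


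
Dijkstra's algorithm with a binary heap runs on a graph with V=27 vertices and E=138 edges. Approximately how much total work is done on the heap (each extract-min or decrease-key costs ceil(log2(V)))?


Dijkstra with a binary heap: each vertex is extracted once, each edge may relax once.
Each heap operation costs O(log V).
V + E = 27 + 138 = 165
ceil(log2(27)) = 5 (since 2^4 = 16 < 27 <= 32 = 2^5)
Total heap work = (V+E) * ceil(log2(V)) = 165 * 5 = 825


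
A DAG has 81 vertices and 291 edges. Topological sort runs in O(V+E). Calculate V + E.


V = 81 (vertex processing)
E = 291 (edge processing)
V + E = 81 + 291 = 372


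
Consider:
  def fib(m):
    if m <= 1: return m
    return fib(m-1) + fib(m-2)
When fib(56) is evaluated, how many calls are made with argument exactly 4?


Let N(m) = number of times fib(m) is called while evaluating fib(56).
N(56) = 1 (the initial call).
N(55) = 1 (only fib(56) calls it).
For 1 <= m <= 54: fib(m) is called by fib(m+1) and fib(m+2), so
  N(m) = N(m+1) + N(m+2).
fib(0) is called only by fib(2), so N(0) = N(2).
Walk down from m=56:
  N(56)=1, N(55)=1, N(54)=2, N(53)=3, N(52)=5, N(51)=8, N(50)=13, N(49)=21, N(48)=34, N(47)=55, N(46)=89, N(45)=144, N(44)=233, N(43)=377, N(42)=610, N(41)=987, N(40)=1597, N(39)=2584, N(38)=4181, N(37)=6765, N(36)=10946, N(35)=17711, N(34)=28657, N(33)=46368, N(32)=75025, N(31)=121393, N(30)=196418, N(29)=317811, N(28)=514229, N(27)=832040, N(26)=1346269, N(25)=2178309, N(24)=3524578, N(23)=5702887, N(22)=9227465, N(21)=14930352, N(20)=24157817, N(19)=39088169, N(18)=63245986, N(17)=102334155, N(16)=165580141, N(15)=267914296, N(14)=433494437, N(13)=701408733, N(12)=1134903170, N(11)=1836311903, N(10)=2971215073, N(9)=4807526976, N(8)=7778742049, N(7)=12586269025, N(6)=20365011074, N(5)=32951280099, N(4)=53316291173
N(4) = 53316291173


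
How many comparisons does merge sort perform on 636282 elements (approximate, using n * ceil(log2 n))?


Recursion depth: ceil(log2(636282)) = 20
Each recursion level merges n = 636282 elements
Total = 636282 * 20 = 12725640


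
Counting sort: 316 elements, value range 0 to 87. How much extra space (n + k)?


n = 316 (output array)
k = 88 (count array for 88 distinct values)
Extra space = 316 + 88 = 404


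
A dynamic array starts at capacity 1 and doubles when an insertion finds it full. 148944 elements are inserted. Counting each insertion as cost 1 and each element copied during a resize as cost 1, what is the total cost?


n = 148944
Insertion costs: 148944
Resizes copy 1, 2, 4, ... up to the largest power of 2 that is <= n-1 = 148943, i.e. 131072.
Copy costs = 1 + 2 + 4 + 8 + 16 + 32 + 64 + 128 + 256 + 512 + 1024 + 2048 + 4096 + 8192 + 16384 + 32768 + 65536 + 131072 = 262143
Total = 148944 + 262143 = 411087


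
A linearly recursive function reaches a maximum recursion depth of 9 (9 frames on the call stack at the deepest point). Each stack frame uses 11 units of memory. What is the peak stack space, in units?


Maximum recursion depth = 9 frames
Memory per frame = 11 units
Total stack space = depth * frame_size
= 9 * 11 = 99


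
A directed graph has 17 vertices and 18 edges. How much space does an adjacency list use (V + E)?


Adjacency list: one list head per vertex + one entry per edge
Vertex heads: 17
Edge entries: 18
Total = 17 + 18 = 35


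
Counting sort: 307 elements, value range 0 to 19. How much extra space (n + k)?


n = 307 (output array)
k = 20 (count array for 20 distinct values)
Extra space = 307 + 20 = 327


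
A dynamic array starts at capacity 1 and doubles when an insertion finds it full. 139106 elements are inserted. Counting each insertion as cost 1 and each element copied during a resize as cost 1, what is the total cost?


n = 139106
Insertion costs: 139106
Resizes copy 1, 2, 4, ... up to the largest power of 2 that is <= n-1 = 139105, i.e. 131072.
Copy costs = 1 + 2 + 4 + 8 + 16 + 32 + 64 + 128 + 256 + 512 + 1024 + 2048 + 4096 + 8192 + 16384 + 32768 + 65536 + 131072 = 262143
Total = 139106 + 262143 = 401249


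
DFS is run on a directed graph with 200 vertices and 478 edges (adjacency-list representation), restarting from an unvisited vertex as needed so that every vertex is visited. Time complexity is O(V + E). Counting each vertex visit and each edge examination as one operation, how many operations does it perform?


A full DFS traversal processes each vertex exactly once (push/pop on stack).
Each directed edge is examined once.
V = 200, E = 478
V + E = 678


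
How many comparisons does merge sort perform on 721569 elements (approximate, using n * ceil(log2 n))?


Recursion depth: ceil(log2(721569)) = 20
Each recursion level merges n = 721569 elements
Total = 721569 * 20 = 14431380


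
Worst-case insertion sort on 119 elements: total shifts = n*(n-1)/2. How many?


Sum of shifts = 1 + 2 + 3 + ... + 118
= 119 * 118 / 2
= 14042 / 2
= 7021


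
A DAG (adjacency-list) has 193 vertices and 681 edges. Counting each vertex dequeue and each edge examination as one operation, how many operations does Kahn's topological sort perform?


V = 193 (vertex processing)
E = 681 (edge processing)
V + E = 193 + 681 = 874


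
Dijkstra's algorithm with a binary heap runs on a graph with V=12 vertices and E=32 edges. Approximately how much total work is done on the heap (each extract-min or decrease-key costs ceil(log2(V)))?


Dijkstra with a binary heap: each vertex is extracted once, each edge may relax once.
Each heap operation costs O(log V).
V + E = 12 + 32 = 44
ceil(log2(12)) = 4 (since 2^3 = 8 < 12 <= 16 = 2^4)
Total heap work = (V+E) * ceil(log2(V)) = 44 * 4 = 176


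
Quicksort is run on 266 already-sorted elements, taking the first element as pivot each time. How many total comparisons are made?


Sum of comparisons per partition:
265 + 264 + ... + 1 + 0
= 266 * (266 - 1) / 2
= 266 * 265 / 2
= 35245


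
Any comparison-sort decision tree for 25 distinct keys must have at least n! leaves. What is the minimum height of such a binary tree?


A binary decision tree of height h has at most 2^h leaves and needs at least n! of them, so h >= ceil(log2(n!)).
Compute 25! as a running product:
  x2 = 2, x3 = 6, x4 = 24, x5 = 120
  x6 = 720, x7 = 5040, x8 = 40320, x9 = 362880
  x10 = 3628800, x11 = 39916800, x12 = 479001600, x13 = 6227020800
  x14 = 87178291200, x15 = 1307674368000, x16 = 20922789888000, x17 = 355687428096000
  x18 = 6402373705728000, x19 = 121645100408832000, x20 = 2432902008176640000, x21 = 51090942171709440000
  x22 = 1124000727777607680000, x23 = 25852016738884976640000, x24 = 620448401733239439360000, x25 = 15511210043330985984000000
25! = 15511210043330985984000000
Bracket between powers of 2:
  2^83 = 9671406556917033397649408 < 15511210043330985984000000 <= 19342813113834066795298816 = 2^84
So ceil(log2(25!)) = 84


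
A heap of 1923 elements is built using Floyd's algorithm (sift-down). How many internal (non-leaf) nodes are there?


Leaf nodes occupy roughly half the array.
Sift-down is called for each internal node, starting from the last one.
Internal nodes = floor(n/2) = floor(1923/2) = 961


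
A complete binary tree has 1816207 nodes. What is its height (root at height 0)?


In a complete binary tree, level k holds nodes 2^k .. 2^(k+1)-1 (1-indexed).
Height = floor(log2(n)) = floor(log2(1816207)) = 20
Check: 2^20 = 1048576 <= 1816207 < 2097152 = 2^21


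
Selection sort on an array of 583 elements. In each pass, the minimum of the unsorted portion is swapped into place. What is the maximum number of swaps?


Selection sort performs one swap per pass:
  Pass 1: find min in positions 0 to 582, swap with position 0
  Pass 2: find min in positions 1 to 582, swap with position 1
  Pass 3: find min in positions 2 to 582, swap with position 2
  Pass 4: find min in positions 3 to 582, swap with position 3
  Pass 5: find min in positions 4 to 582, swap with position 4
  ... (577 more passes)
Total passes (and swaps) = n - 1 = 583 - 1 = 582


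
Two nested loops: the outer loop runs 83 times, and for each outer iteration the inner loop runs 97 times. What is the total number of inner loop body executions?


Outer loop: 83 iterations
Inner loop: 97 iterations per outer iteration
Total = 83 * 97 = 8051


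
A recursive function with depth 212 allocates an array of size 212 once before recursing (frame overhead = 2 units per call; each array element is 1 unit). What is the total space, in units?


Array allocation: 212 units (allocated once)
Stack frames: 212 deep * 2 per frame = 424 units
Total = 212 + 424 = 636


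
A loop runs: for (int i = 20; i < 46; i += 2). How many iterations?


Loop starts at i = 20, increments by 2, stops when i >= 46.
Number of iterations = ceil((46 - 20) / 2)
= ceil(26 / 2)
= 13


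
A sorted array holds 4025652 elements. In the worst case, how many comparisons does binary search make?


Halving sequence: 4025652 -> 2012826 -> 1006413 -> 503206 -> 251603 -> 125801 -> 62900 -> 31450 -> 15725 -> 7862 -> 3931 -> 1965 -> 982 -> 491 -> 245 -> 122 -> 61 -> 30 -> 15 -> 7 -> 3 -> 1
Number of halvings = 21
Max comparisons = 21 + 1 = 22


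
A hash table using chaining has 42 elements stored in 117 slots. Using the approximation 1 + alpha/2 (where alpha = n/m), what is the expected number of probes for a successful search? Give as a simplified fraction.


Load factor alpha = n/m = 42/117
Expected probes = 1 + alpha/2 = 1 + 42/(2*117)
= 1 + 42/234
= 234/234 + 42/234
= 276/234
Simplify: 46/39


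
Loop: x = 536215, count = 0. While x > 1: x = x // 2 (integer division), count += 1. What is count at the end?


The variable x halves each step:
x = 536215 -> 268107 -> 134053 -> 67026 -> 33513 -> 16756 -> 8378 -> 4189 -> 2094 -> 1047 -> 523 -> 261 -> 130 -> 65 -> 32 -> 16 -> 8 -> 4 -> 2 -> 1
Number of halvings = floor(log2(536215)) = 19


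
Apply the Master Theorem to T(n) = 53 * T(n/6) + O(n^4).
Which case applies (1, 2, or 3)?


The Master Theorem: T(n) = a*T(n/b) + O(n^c)
  a = 53, b = 6, c = 4
log_b(a) = log_6(53) ~ 2.216
Compare b^c with a: 6^4 = 1296 > 53, so c > log_b(a).
Since c > log_b(a), Case 3 applies.
T(n) = O(n^4)
Master Theorem case = 3


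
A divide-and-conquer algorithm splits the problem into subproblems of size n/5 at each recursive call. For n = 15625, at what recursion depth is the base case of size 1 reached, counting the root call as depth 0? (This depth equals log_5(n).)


At each depth, the problem size is divided by 5:
  Depth 0: problem size = 15625
  Depth 1: problem size = 3125
  Depth 2: problem size = 625
  Depth 3: problem size = 125
  Depth 4: problem size = 25
  Depth 5: problem size = 5
  Depth 6: problem size = 1 (base case)
The base case is reached at depth log_5(15625) = 6 (the tree has 7 levels counting depth 0, but the depth asked for is 6).
Recursion depth = 6


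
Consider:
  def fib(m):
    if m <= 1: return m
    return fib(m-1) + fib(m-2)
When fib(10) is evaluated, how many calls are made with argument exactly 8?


Let N(m) = number of times fib(m) is called while evaluating fib(10).
N(10) = 1 (the initial call).
N(9) = 1 (only fib(10) calls it).
For 1 <= m <= 8: fib(m) is called by fib(m+1) and fib(m+2), so
  N(m) = N(m+1) + N(m+2).
fib(0) is called only by fib(2), so N(0) = N(2).
Walk down from m=10:
  N(10)=1, N(9)=1, N(8)=2
N(8) = 2


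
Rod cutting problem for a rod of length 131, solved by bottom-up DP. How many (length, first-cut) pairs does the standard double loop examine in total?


For each subproblem length i = 1..131, the inner loop considers i possible first cuts.
Total = 1 + 2 + ... + 131
= 131*(131+1)/2
= 131*132/2 = 8646


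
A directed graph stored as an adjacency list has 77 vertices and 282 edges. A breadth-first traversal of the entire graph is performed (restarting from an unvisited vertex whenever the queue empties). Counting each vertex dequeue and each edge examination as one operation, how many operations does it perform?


A full BFS traversal dequeues each vertex once and examines each edge once.
Vertex visits: 77
Edge visits: 282
V + E = 77 + 282 = 359


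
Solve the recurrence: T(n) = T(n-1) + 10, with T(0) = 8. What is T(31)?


Unrolling the recurrence:
T(31) = T(30) + 10
       = T(29) + 10 + 10
       = T(28) + 10*3
       ...
       = T(0) + 10*31
       = 8 + 310 = 318


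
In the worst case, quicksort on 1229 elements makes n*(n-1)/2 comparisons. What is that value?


Sum of comparisons per partition:
1228 + 1227 + ... + 1 + 0
= 1229 * (1229 - 1) / 2
= 1229 * 1228 / 2
= 754606


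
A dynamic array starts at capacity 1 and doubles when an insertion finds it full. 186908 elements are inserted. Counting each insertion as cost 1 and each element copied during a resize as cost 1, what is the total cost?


n = 186908
Insertion costs: 186908
Resizes copy 1, 2, 4, ... up to the largest power of 2 that is <= n-1 = 186907, i.e. 131072.
Copy costs = 1 + 2 + 4 + 8 + 16 + 32 + 64 + 128 + 256 + 512 + 1024 + 2048 + 4096 + 8192 + 16384 + 32768 + 65536 + 131072 = 262143
Total = 186908 + 262143 = 449051
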